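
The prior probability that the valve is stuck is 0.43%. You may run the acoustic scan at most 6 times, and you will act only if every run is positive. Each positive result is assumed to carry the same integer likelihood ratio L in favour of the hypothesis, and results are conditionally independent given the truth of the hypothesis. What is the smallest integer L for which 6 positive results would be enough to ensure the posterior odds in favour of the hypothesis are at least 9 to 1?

4

Prior odds = 0.0043/0.9957 = 43/9957.
Target odds = 9.
Need L⁶ ≥ 9 ÷ (43/9957) = 89613/43.
3⁶ = 729 < 89613/43 ≤ 4096 = 4⁶, so L = 4.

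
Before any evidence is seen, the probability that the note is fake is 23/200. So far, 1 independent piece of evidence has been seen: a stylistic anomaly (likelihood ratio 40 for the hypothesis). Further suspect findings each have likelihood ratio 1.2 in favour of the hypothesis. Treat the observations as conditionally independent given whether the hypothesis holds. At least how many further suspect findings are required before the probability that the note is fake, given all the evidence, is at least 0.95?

Prior odds = 0.115/0.885 = 23/177.
Bayes factor of the evidence already in hand = 40.
Odds after that evidence = (23/177) × 40 = 920/177.
Target odds = 0.95/0.05 = 19.
Need 1.2ⁿ ≥ 19 ÷ (920/177) = 3363/920.
1.2⁷ = 279936/78125 falls short of 3363/920 but 1.2⁸ = 1679616/390625 reaches it, so n = 8.

8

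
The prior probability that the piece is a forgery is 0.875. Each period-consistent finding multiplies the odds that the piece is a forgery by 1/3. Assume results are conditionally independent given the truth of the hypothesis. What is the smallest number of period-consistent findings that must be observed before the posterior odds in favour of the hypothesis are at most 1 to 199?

Prior odds: 0.875 ÷ 0.125 = 7.
Likelihood ratio per period-consistent finding = 1/3.
Target odds = 1/199.
Require (1/3)ⁿ ≤ 1/199 ÷ 7 = 1/1393.
(1/3)⁶ = 1/729 is still above 1/1393 but (1/3)⁷ = 1/2187 is at or below it, so n = 7.

7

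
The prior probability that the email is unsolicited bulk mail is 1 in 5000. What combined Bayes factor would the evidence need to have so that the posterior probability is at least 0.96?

119976

Prior odds = 0.0002/0.9998 = 1/4999.
Target odds = 0.96/0.04 = 24.
Required Bayes factor = 24 ÷ (1/4999) = 119976.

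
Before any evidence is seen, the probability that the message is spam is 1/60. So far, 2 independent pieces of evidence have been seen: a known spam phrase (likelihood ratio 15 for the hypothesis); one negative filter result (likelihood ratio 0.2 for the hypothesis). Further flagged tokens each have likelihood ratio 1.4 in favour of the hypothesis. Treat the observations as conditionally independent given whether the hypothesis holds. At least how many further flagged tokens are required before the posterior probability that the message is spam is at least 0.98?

21

Prior odds = (1/60)/(59/60) = 1/59.
Combined Bayes factor of the evidence already in hand = 15 × 0.2 = 3.
Odds after that evidence = (1/59) × 3 = 3/59.
Target odds = 0.98/0.02 = 49.
Need 1.4ⁿ ≥ 49 ÷ (3/59) = 2891/3.
1.4²⁰ ≈836.683 falls short of 2891/3 but 1.4²¹ ≈1171.36 reaches it, so n = 21.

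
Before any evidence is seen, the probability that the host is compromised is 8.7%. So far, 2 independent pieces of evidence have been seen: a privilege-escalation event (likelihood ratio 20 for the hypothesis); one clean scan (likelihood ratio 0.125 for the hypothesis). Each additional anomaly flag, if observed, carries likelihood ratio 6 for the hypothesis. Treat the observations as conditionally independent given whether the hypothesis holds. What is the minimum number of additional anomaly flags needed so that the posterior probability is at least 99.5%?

4

Prior odds = 0.087/0.913 = 87/913.
Combined Bayes factor of the evidence already in hand = 20 × 0.125 = 2.5.
Odds after that evidence = (87/913) × 2.5 = 435/1826.
Target odds = 0.995/0.005 = 199.
Need 6ⁿ ≥ 199 ÷ (435/1826) = 363374/435.
6³ = 216 falls short of 363374/435 but 6⁴ = 1296 reaches it, so n = 4.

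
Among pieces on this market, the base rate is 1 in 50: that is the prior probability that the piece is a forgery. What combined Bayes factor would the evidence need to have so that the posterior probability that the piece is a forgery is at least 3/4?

Prior odds = 0.02/0.98 = 1/49.
Target odds = 0.75/0.25 = 3.
Required Bayes factor = 3 ÷ (1/49) = 147.

147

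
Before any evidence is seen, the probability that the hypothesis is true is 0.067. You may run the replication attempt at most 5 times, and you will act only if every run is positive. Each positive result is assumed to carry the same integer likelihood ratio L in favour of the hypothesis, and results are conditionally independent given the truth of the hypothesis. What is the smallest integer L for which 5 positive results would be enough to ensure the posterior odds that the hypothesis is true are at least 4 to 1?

3

Prior odds = 0.067/0.933 = 67/933.
Target odds = 4.
Need L⁵ ≥ 4 ÷ (67/933) = 3732/67.
2⁵ = 32 < 3732/67 ≤ 243 = 3⁵, so L = 3.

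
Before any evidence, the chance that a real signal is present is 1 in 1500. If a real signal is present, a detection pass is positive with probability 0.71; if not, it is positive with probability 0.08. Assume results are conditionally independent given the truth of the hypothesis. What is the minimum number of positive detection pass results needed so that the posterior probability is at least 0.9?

Prior odds: (1/1500) ÷ (1499/1500) = 1/1499.
Likelihood ratio of a positive = 0.71/0.08 = 8.875.
Target posterior odds = 0.9/0.1 = 9.
Need (1/1499) × 8.875ⁿ ≥ 9, i.e. 8.875ⁿ ≥ 13491.
8.875⁴ = 25411681/4096 falls short of 13491 but 8.875⁵ ≈55060.7 reaches it, so n = 5.

5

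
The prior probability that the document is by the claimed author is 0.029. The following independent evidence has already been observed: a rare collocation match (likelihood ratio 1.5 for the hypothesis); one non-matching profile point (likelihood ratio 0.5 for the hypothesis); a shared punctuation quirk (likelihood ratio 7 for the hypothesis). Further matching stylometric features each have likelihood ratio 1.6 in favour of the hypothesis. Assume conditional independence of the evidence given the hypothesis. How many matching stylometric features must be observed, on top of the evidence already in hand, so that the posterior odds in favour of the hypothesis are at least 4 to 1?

Prior odds = 0.029/0.971 = 29/971.
Combined Bayes factor of the evidence already in hand = 1.5 × 0.5 × 7 = 5.25.
Odds after that evidence = (29/971) × 5.25 = 609/3884.
Target odds = 4.
Need 1.6ⁿ ≥ 4 ÷ (609/3884) = 15536/609.
1.6⁶ = 262144/15625 falls short of 15536/609 but 1.6⁷ = 2097152/78125 reaches it, so n = 7.

7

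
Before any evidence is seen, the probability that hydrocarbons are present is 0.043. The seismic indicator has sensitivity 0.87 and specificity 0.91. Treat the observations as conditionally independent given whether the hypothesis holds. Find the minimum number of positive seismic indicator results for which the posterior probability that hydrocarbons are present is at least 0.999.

5

Prior odds: 0.043 ÷ 0.957 = 43/957.
False-positive rate = 1 − 0.91 = 0.09; likelihood ratio of a positive = 0.87/0.09 = 29/3.
Target odds: 0.999 ÷ 0.001 = 999.
Need (43/957) × (29/3)ⁿ ≥ 999, i.e. (29/3)ⁿ ≥ 956043/43.
(29/3)⁴ = 707281/81 falls short of 956043/43 but (29/3)⁵ = 20511149/243 reaches it, so n = 5.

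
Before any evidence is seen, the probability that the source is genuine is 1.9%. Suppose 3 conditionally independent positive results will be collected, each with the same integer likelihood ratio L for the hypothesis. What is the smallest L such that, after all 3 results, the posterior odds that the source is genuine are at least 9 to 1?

8

Prior odds = 0.019/0.981 = 19/981.
Target odds = 9.
Need L³ ≥ 9 ÷ (19/981) = 8829/19.
7³ = 343 < 8829/19 ≤ 512 = 8³, so L = 8.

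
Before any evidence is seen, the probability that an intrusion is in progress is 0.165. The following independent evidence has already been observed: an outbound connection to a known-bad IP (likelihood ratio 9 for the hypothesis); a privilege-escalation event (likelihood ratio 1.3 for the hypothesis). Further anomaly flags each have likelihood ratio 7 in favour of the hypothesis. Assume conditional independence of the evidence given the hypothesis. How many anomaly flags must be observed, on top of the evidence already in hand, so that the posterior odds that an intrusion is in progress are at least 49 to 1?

2

Prior odds = 0.165/0.835 = 33/167.
Combined Bayes factor of the evidence already in hand = 9 × 1.3 = 11.7.
Odds after that evidence = (33/167) × 11.7 = 3861/1670.
Target odds = 49.
Need 7ⁿ ≥ 49 ÷ (3861/1670) = 81830/3861.
7¹ = 7 falls short of 81830/3861 but 7² = 49 reaches it, so n = 2.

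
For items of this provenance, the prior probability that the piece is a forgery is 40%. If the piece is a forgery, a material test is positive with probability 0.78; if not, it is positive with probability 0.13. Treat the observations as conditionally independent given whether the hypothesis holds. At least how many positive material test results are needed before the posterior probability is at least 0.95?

Prior odds = 0.4/0.6 = 2/3.
Likelihood ratio of a positive = 0.78/0.13 = 6.
Target posterior odds = 0.95/0.05 = 19.
Require 6ⁿ ≥ 19 ÷ (2/3) = 28.5.
6¹ = 6 falls short of 28.5 but 6² = 36 reaches it, so n = 2.

2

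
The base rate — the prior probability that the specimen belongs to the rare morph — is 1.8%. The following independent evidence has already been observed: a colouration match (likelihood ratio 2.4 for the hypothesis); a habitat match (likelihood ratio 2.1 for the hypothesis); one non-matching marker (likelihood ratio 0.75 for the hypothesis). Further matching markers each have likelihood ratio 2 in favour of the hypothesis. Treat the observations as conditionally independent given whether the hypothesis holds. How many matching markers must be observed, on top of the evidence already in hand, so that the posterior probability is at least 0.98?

Prior odds = 0.018/0.982 = 9/491.
Combined Bayes factor of the evidence already in hand = 2.4 × 2.1 × 0.75 = 3.78.
Odds after that evidence = (9/491) × 3.78 = 1701/24550.
Target odds = 0.98/0.02 = 49.
Need 2ⁿ ≥ 49 ÷ (1701/24550) = 171850/243.
2⁹ = 512 falls short of 171850/243 but 2¹⁰ = 1024 reaches it, so n = 10.

10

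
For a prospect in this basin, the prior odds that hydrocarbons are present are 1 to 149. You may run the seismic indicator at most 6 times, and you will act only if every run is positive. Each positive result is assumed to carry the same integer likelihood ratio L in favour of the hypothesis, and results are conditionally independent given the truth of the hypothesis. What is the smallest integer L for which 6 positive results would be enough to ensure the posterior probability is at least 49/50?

Prior odds = 1/149.
Target odds = 0.98/0.02 = 49.
Need L⁶ ≥ 49 ÷ (1/149) = 7301.
4⁶ = 4096 < 7301 ≤ 15625 = 5⁶, so L = 5.

5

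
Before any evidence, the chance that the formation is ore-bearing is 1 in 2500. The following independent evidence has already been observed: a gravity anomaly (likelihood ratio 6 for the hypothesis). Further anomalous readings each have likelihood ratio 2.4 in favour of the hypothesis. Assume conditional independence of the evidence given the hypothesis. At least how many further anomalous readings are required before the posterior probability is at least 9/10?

Prior odds = 0.0004/0.9996 = 1/2499.
Bayes factor of the evidence already in hand = 6.
Odds after that evidence = (1/2499) × 6 = 2/833.
Target odds = 0.9/0.1 = 9.
Need 2.4ⁿ ≥ 9 ÷ (2/833) = 3748.5.
2.4⁹ ≈2641.81 falls short of 3748.5 but 2.4¹⁰ ≈6340.34 reaches it, so n = 10.

10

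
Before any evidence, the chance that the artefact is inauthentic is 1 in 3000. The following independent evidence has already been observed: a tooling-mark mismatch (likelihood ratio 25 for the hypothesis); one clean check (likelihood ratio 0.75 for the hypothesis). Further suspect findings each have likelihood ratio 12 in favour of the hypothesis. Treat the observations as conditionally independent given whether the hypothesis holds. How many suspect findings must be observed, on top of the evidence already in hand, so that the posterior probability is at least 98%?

Prior odds = (1/3000)/(2999/3000) = 1/2999.
Combined Bayes factor of the evidence already in hand = 25 × 0.75 = 18.75.
Odds after that evidence = (1/2999) × 18.75 = 75/11996.
Target odds = 0.98/0.02 = 49.
Need 12ⁿ ≥ 49 ÷ (75/11996) = 587804/75.
12³ = 1728 falls short of 587804/75 but 12⁴ = 20736 reaches it, so n = 4.

4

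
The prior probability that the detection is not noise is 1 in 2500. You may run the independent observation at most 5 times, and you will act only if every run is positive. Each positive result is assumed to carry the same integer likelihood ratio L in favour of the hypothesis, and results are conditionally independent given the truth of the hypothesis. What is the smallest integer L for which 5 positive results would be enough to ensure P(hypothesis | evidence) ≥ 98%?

Prior odds = 0.0004/0.9996 = 1/2499.
Target odds = 0.98/0.02 = 49.
Need L⁵ ≥ 49 ÷ (1/2499) = 122451.
10⁵ = 100000 < 122451 ≤ 161051 = 11⁵, so L = 11.

11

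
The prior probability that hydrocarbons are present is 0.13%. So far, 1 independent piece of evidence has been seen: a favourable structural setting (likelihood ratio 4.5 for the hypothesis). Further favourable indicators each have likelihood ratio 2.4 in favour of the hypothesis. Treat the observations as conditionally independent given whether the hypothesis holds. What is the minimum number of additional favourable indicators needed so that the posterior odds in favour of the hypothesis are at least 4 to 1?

8

Prior odds = 0.0013/0.9987 = 13/9987.
Bayes factor of the evidence already in hand = 4.5.
Odds after that evidence = (13/9987) × 4.5 = 39/6658.
Target odds = 4.
Need 2.4ⁿ ≥ 4 ÷ (39/6658) = 26632/39.
2.4⁷ = 35831808/78125 falls short of 26632/39 but 2.4⁸ = 429981696/390625 reaches it, so n = 8.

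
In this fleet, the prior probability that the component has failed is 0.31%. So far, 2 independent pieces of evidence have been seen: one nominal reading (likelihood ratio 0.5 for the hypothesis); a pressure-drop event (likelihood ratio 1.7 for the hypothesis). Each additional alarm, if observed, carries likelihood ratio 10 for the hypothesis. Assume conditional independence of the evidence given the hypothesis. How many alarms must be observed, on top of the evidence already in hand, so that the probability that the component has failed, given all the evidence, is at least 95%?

4

Prior odds = 0.0031/0.9969 = 31/9969.
Combined Bayes factor of the evidence already in hand = 0.5 × 1.7 = 0.85.
Odds after that evidence = (31/9969) × 0.85 = 527/199380.
Target odds = 0.95/0.05 = 19.
Need 10ⁿ ≥ 19 ÷ (527/199380) = 3788220/527.
10³ = 1000 falls short of 3788220/527 but 10⁴ = 10000 reaches it, so n = 4.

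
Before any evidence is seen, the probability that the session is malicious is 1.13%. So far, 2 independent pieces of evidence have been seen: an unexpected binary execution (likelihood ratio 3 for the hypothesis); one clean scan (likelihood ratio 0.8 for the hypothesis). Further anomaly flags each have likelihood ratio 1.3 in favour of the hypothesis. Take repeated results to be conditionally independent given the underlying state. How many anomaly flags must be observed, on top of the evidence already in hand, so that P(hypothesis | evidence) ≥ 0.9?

Prior odds = 0.0113/0.9887 = 113/9887.
Combined Bayes factor of the evidence already in hand = 3 × 0.8 = 2.4.
Odds after that evidence = (113/9887) × 2.4 = 1356/49435.
Target odds = 0.9/0.1 = 9.
Need 1.3ⁿ ≥ 9 ÷ (1356/49435) = 148305/452.
1.3²² ≈321.184 falls short of 148305/452 but 1.3²³ ≈417.539 reaches it, so n = 23.

23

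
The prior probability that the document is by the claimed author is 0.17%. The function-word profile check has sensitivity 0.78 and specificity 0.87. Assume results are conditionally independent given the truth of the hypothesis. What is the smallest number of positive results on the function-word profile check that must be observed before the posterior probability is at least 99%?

Prior odds = 0.0017/0.9983 = 17/9983.
False-positive rate = 1 − 0.87 = 0.13; likelihood ratio of a positive = 0.78/0.13 = 6.
Target odds: 0.99 ÷ 0.01 = 99.
Need (17/9983) × 6ⁿ ≥ 99, i.e. 6ⁿ ≥ 988317/17.
6⁶ = 46656 falls short of 988317/17 but 6⁷ = 279936 reaches it, so n = 7.

7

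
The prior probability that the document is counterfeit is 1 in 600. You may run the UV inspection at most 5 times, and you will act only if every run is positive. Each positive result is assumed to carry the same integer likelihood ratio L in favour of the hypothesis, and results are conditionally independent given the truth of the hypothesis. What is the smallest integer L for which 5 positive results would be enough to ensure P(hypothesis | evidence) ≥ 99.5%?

Prior odds = (1/600)/(599/600) = 1/599.
Target odds = 0.995/0.005 = 199.
Need L⁵ ≥ 199 ÷ (1/599) = 119201.
10⁵ = 100000 < 119201 ≤ 161051 = 11⁵, so L = 11.

11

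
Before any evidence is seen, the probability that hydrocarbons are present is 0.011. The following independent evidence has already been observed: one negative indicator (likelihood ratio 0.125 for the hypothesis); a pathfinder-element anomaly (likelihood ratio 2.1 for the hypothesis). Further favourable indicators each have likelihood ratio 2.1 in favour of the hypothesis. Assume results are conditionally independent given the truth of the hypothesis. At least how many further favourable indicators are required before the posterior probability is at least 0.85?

11

Prior odds = 0.011/0.989 = 11/989.
Combined Bayes factor of the evidence already in hand = 0.125 × 2.1 = 0.2625.
Odds after that evidence = (11/989) × 0.2625 = 231/79120.
Target odds = 0.85/0.15 = 17/3.
Need 2.1ⁿ ≥ 17/3 ÷ (231/79120) = 1345040/693.
2.1¹⁰ ≈1667.99 falls short of 1345040/693 but 2.1¹¹ ≈3502.78 reaches it, so n = 11.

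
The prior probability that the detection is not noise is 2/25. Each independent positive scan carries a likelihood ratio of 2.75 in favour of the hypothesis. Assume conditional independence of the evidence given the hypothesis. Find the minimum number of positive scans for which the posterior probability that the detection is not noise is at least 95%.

6

Prior odds: 0.08 ÷ 0.92 = 2/23.
Likelihood ratio per positive scan = 2.75.
Target odds: 0.95 ÷ 0.05 = 19.
Require 2.75ⁿ ≥ 19 ÷ (2/23) = 218.5.
2.75⁵ = 161051/1024 falls short of 218.5 but 2.75⁶ = 1771561/4096 reaches it, so n = 6.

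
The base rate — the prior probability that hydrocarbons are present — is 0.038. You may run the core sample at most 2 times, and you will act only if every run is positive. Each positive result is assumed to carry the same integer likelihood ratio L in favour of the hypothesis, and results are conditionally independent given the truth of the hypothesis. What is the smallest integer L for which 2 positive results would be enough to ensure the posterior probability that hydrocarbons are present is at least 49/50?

36

Prior odds = 0.038/0.962 = 19/481.
Target odds = 0.98/0.02 = 49.
Need L² ≥ 49 ÷ (19/481) = 23569/19.
35² = 1225 < 23569/19 ≤ 1296 = 36², so L = 36.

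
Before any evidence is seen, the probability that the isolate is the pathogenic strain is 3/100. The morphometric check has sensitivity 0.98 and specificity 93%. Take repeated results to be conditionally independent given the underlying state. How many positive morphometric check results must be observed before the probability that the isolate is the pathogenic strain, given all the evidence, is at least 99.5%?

4

Prior odds = 0.03/0.97 = 3/97.
False-positive rate = 1 − 0.93 = 0.07; likelihood ratio of a positive = 0.98/0.07 = 14.
Target posterior odds = 0.995/0.005 = 199.
Require 14ⁿ ≥ 199 ÷ (3/97) = 19303/3.
14³ = 2744 falls short of 19303/3 but 14⁴ = 38416 reaches it, so n = 4.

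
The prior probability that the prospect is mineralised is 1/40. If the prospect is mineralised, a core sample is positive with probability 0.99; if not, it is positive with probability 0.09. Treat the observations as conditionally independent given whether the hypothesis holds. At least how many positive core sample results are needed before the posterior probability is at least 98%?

4

Prior odds = 0.025/0.975 = 1/39.
Likelihood ratio of a positive = 0.99/0.09 = 11.
Target odds: 0.98 ÷ 0.02 = 49.
Need (1/39) × 11ⁿ ≥ 49, i.e. 11ⁿ ≥ 1911.
11³ = 1331 falls short of 1911 but 11⁴ = 14641 reaches it, so n = 4.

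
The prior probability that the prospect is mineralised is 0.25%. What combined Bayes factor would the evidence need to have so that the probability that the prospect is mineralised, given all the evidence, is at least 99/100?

Prior odds = 0.0025/0.9975 = 1/399.
Target odds = 0.99/0.01 = 99.
Required Bayes factor = 99 ÷ (1/399) = 39501.

39501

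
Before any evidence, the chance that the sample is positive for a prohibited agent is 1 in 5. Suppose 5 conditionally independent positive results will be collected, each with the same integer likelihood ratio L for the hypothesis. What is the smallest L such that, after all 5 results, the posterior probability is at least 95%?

3

Prior odds = 0.2/0.8 = 0.25.
Target odds = 0.95/0.05 = 19.
Need L⁵ ≥ 19 ÷ 0.25 = 76.
2⁵ = 32 < 76 ≤ 243 = 3⁵, so L = 3.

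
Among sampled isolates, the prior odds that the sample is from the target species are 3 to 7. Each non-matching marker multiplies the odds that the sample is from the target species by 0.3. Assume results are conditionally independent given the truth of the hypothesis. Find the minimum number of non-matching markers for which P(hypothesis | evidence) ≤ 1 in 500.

5

Prior odds = 3/7.
Likelihood ratio per non-matching marker = 0.3.
Target posterior odds = 0.002/0.998 = 1/499.
Require 0.3ⁿ ≤ 1/499 ÷ (3/7) = 7/1497.
0.3⁴ = 0.0081 is still above 7/1497 but 0.3⁵ = 243/100000 is at or below it, so n = 5.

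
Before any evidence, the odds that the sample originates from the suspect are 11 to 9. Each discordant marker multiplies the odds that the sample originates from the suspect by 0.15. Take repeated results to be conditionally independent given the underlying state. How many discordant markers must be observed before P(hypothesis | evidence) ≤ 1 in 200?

Prior odds = 11/9.
Likelihood ratio per discordant marker = 0.15.
Target posterior odds = 0.005/0.995 = 1/199.
Need (11/9) × 0.15ⁿ ≤ 1/199, i.e. 0.15ⁿ ≤ 9/2189.
0.15² = 0.0225 is still above 9/2189 but 0.15³ = 0.003375 is at or below it, so n = 3.

3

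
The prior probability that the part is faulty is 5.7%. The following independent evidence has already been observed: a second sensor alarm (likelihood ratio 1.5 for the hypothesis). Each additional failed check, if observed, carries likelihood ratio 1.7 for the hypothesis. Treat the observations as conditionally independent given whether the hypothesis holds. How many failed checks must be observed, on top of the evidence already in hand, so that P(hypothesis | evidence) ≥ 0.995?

15

Prior odds = 0.057/0.943 = 57/943.
Bayes factor of the evidence already in hand = 1.5.
Odds after that evidence = (57/943) × 1.5 = 171/1886.
Target odds = 0.995/0.005 = 199.
Need 1.7ⁿ ≥ 199 ÷ (171/1886) = 375314/171.
1.7¹⁴ ≈1683.78 falls short of 375314/171 but 1.7¹⁵ ≈2862.42 reaches it, so n = 15.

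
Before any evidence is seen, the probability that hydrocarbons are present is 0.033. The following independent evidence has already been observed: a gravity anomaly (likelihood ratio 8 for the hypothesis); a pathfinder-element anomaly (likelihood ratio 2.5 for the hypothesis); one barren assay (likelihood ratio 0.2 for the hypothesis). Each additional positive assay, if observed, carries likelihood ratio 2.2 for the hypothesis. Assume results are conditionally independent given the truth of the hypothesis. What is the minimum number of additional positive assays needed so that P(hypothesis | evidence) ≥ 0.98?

8

Prior odds = 0.033/0.967 = 33/967.
Combined Bayes factor of the evidence already in hand = 8 × 2.5 × 0.2 = 4.
Odds after that evidence = (33/967) × 4 = 132/967.
Target odds = 0.98/0.02 = 49.
Need 2.2ⁿ ≥ 49 ÷ (132/967) = 47383/132.
2.2⁷ = 19487171/78125 falls short of 47383/132 but 2.2⁸ = 214358881/390625 reaches it, so n = 8.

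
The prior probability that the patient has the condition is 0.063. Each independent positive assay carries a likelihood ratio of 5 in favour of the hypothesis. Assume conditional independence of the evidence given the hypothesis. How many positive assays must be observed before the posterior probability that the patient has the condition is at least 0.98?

5

Prior odds = 0.063/0.937 = 63/937.
Likelihood ratio per positive assay = 5.
Target posterior odds = 0.98/0.02 = 49.
Need (63/937) × 5ⁿ ≥ 49, i.e. 5ⁿ ≥ 6559/9.
5⁴ = 625 falls short of 6559/9 but 5⁵ = 3125 reaches it, so n = 5.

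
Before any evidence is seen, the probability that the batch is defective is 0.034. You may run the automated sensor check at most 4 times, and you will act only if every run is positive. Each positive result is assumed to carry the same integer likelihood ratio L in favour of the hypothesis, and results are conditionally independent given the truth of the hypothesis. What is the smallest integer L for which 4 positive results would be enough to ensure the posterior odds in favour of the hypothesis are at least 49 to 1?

Prior odds = 0.034/0.966 = 17/483.
Target odds = 49.
Need L⁴ ≥ 49 ÷ (17/483) = 23667/17.
6⁴ = 1296 < 23667/17 ≤ 2401 = 7⁴, so L = 7.

7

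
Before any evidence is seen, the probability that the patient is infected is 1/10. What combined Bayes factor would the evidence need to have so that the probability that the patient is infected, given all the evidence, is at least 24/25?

Prior odds = 0.1/0.9 = 1/9.
Target odds = 0.96/0.04 = 24.
Required Bayes factor = 24 ÷ (1/9) = 216.

216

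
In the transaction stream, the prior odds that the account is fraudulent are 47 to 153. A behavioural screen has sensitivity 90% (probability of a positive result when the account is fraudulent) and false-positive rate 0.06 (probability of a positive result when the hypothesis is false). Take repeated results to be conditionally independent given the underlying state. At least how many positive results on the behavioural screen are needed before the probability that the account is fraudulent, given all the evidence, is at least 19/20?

2

Prior odds = 47/153.
Likelihood ratio of a positive result = 0.9/0.06 = 15.
Target odds: 0.95 ÷ 0.05 = 19.
Require 15ⁿ ≥ 19 ÷ (47/153) = 2907/47.
15¹ = 15 falls short of 2907/47 but 15² = 225 reaches it, so n = 2.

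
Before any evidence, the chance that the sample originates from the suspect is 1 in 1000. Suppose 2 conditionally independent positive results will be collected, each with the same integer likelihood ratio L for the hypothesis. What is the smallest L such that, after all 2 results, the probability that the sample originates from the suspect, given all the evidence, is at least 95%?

Prior odds = 0.001/0.999 = 1/999.
Target odds = 0.95/0.05 = 19.
Need L² ≥ 19 ÷ (1/999) = 18981.
137² = 18769 < 18981 ≤ 19044 = 138², so L = 138.

138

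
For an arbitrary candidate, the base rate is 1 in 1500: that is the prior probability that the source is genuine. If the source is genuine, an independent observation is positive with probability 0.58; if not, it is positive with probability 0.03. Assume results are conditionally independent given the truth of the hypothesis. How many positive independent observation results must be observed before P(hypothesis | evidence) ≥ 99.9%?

Prior odds: (1/1500) ÷ (1499/1500) = 1/1499.
Likelihood ratio of a positive = 0.58/0.03 = 58/3.
Target posterior odds = 0.999/0.001 = 999.
Need (1/1499) × (58/3)ⁿ ≥ 999, i.e. (58/3)ⁿ ≥ 1497501.
(58/3)⁴ = 11316496/81 falls short of 1497501 but (58/3)⁵ = 656356768/243 reaches it, so n = 5.

5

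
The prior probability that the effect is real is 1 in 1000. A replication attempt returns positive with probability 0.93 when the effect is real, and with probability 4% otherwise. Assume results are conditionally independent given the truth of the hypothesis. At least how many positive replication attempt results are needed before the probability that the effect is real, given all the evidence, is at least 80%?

3

Prior odds = 0.001/0.999 = 1/999.
Likelihood ratio of a positive result = 0.93/0.04 = 23.25.
Target odds: 0.8 ÷ 0.2 = 4.
Need (1/999) × 23.25ⁿ ≥ 4, i.e. 23.25ⁿ ≥ 3996.
23.25² = 540.5625 falls short of 3996 but 23.25³ = 804357/64 reaches it, so n = 3.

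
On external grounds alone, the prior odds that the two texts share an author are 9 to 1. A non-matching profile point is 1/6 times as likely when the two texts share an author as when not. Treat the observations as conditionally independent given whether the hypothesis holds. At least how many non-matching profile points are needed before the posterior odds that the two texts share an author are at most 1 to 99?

Prior odds = 9.
Likelihood ratio per non-matching profile point = 1/6.
Target odds = 1/99.
Need 9 × (1/6)ⁿ ≤ 1/99, i.e. (1/6)ⁿ ≤ 1/891.
(1/6)³ = 1/216 is still above 1/891 but (1/6)⁴ = 1/1296 is at or below it, so n = 4.

4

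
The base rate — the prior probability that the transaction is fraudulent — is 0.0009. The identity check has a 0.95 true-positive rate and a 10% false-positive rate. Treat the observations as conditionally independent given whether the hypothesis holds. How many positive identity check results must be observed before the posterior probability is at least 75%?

Prior odds = 0.0009/0.9991 = 9/9991.
Likelihood ratio of a positive result = 0.95/0.1 = 9.5.
Target posterior odds = 0.75/0.25 = 3.
Need (9/9991) × 9.5ⁿ ≥ 3, i.e. 9.5ⁿ ≥ 9991/3.
9.5³ = 857.375 falls short of 9991/3 but 9.5⁴ = 8145.0625 reaches it, so n = 4.

4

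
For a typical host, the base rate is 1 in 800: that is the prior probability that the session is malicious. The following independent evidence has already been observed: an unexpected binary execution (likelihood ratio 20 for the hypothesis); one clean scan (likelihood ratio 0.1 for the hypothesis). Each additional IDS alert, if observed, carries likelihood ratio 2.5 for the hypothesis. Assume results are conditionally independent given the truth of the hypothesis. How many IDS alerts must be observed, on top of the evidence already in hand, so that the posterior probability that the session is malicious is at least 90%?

Prior odds = 0.00125/0.99875 = 1/799.
Combined Bayes factor of the evidence already in hand = 20 × 0.1 = 2.
Odds after that evidence = (1/799) × 2 = 2/799.
Target odds = 0.9/0.1 = 9.
Need 2.5ⁿ ≥ 9 ÷ (2/799) = 3595.5.
2.5⁸ = 390625/256 falls short of 3595.5 but 2.5⁹ = 1953125/512 reaches it, so n = 9.

9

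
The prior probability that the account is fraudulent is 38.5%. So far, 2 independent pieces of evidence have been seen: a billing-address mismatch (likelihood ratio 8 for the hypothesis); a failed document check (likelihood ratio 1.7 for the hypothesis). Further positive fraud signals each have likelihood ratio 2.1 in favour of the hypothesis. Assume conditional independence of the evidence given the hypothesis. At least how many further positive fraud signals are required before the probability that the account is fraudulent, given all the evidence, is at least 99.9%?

7

Prior odds = 0.385/0.615 = 77/123.
Combined Bayes factor of the evidence already in hand = 8 × 1.7 = 13.6.
Odds after that evidence = (77/123) × 13.6 = 5236/615.
Target odds = 0.999/0.001 = 999.
Need 2.1ⁿ ≥ 999 ÷ (5236/615) = 614385/5236.
2.1⁶ = 85766121/1000000 falls short of 614385/5236 but 2.1⁷ ≈180.109 reaches it, so n = 7.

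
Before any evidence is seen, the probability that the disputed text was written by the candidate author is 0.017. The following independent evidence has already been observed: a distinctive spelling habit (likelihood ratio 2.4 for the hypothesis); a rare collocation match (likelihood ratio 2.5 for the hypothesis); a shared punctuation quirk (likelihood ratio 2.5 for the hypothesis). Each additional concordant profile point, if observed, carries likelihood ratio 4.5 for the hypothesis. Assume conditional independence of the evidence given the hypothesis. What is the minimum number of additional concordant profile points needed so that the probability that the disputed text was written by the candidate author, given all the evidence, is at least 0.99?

Prior odds = 0.017/0.983 = 17/983.
Combined Bayes factor of the evidence already in hand = 2.4 × 2.5 × 2.5 = 15.
Odds after that evidence = (17/983) × 15 = 255/983.
Target odds = 0.99/0.01 = 99.
Need 4.5ⁿ ≥ 99 ÷ (255/983) = 32439/85.
4.5³ = 91.125 falls short of 32439/85 but 4.5⁴ = 410.0625 reaches it, so n = 4.

4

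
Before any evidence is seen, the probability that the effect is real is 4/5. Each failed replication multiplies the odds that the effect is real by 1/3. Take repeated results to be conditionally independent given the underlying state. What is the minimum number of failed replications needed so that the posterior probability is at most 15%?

Prior odds: 0.8 ÷ 0.2 = 4.
Likelihood ratio per failed replication = 1/3.
Target posterior odds = 0.15/0.85 = 3/17.
Need 4 × (1/3)ⁿ ≤ 3/17, i.e. (1/3)ⁿ ≤ 3/68.
(1/3)² = 1/9 is still above 3/68 but (1/3)³ = 1/27 is at or below it, so n = 3.

3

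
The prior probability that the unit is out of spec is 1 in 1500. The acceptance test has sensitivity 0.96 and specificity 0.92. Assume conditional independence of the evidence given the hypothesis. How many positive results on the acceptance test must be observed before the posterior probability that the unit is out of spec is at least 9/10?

4

Prior odds: (1/1500) ÷ (1499/1500) = 1/1499.
False-positive rate = 1 − 0.92 = 0.08; likelihood ratio of a positive = 0.96/0.08 = 12.
Target odds: 0.9 ÷ 0.1 = 9.
Need (1/1499) × 12ⁿ ≥ 9, i.e. 12ⁿ ≥ 13491.
12³ = 1728 falls short of 13491 but 12⁴ = 20736 reaches it, so n = 4.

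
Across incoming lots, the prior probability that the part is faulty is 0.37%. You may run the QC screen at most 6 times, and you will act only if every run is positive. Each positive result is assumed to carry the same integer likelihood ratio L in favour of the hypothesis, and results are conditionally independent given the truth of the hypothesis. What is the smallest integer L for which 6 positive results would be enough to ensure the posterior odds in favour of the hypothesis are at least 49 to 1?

Prior odds = 0.0037/0.9963 = 37/9963.
Target odds = 49.
Need L⁶ ≥ 49 ÷ (37/9963) = 488187/37.
4⁶ = 4096 < 488187/37 ≤ 15625 = 5⁶, so L = 5.

5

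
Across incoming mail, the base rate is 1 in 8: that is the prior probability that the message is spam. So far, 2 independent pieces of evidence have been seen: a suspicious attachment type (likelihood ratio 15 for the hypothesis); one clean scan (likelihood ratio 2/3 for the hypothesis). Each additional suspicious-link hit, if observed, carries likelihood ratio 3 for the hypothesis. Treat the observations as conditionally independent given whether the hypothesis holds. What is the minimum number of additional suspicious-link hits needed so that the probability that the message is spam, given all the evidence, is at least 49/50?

4

Prior odds = 0.125/0.875 = 1/7.
Combined Bayes factor of the evidence already in hand = 15 × (2/3) = 10.
Odds after that evidence = (1/7) × 10 = 10/7.
Target odds = 0.98/0.02 = 49.
Need 3ⁿ ≥ 49 ÷ (10/7) = 34.3.
3³ = 27 falls short of 34.3 but 3⁴ = 81 reaches it, so n = 4.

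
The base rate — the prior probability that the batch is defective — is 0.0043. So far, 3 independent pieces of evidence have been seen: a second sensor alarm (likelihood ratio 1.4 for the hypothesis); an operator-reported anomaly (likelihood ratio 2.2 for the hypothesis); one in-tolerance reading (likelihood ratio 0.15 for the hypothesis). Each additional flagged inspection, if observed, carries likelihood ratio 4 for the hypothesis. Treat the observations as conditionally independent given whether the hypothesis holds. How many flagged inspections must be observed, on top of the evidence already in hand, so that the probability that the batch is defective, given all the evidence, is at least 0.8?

Prior odds = 0.0043/0.9957 = 43/9957.
Combined Bayes factor of the evidence already in hand = 1.4 × 2.2 × 0.15 = 0.462.
Odds after that evidence = (43/9957) × 0.462 = 3311/1659500.
Target odds = 0.8/0.2 = 4.
Need 4ⁿ ≥ 4 ÷ (3311/1659500) = 6638000/3311.
4⁵ = 1024 falls short of 6638000/3311 but 4⁶ = 4096 reaches it, so n = 6.

6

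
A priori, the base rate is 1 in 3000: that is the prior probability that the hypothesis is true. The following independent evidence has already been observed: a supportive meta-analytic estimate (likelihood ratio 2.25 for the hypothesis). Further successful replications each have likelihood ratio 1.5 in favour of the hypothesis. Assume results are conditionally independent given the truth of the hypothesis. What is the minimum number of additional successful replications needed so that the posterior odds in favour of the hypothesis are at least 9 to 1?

Prior odds = (1/3000)/(2999/3000) = 1/2999.
Bayes factor of the evidence already in hand = 2.25.
Odds after that evidence = (1/2999) × 2.25 = 9/11996.
Target odds = 9.
Need 1.5ⁿ ≥ 9 ÷ (9/11996) = 11996.
1.5²³ ≈11222.7 falls short of 11996 but 1.5²⁴ ≈16834.1 reaches it, so n = 24.

24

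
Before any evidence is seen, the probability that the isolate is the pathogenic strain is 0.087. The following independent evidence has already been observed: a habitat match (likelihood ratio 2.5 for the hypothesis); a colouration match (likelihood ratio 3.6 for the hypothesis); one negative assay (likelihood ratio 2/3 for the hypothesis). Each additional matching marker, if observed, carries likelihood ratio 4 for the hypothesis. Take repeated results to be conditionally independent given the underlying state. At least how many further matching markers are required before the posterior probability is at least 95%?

Prior odds = 0.087/0.913 = 87/913.
Combined Bayes factor of the evidence already in hand = 2.5 × 3.6 × (2/3) = 6.
Odds after that evidence = (87/913) × 6 = 522/913.
Target odds = 0.95/0.05 = 19.
Need 4ⁿ ≥ 19 ÷ (522/913) = 17347/522.
4² = 16 falls short of 17347/522 but 4³ = 64 reaches it, so n = 3.

3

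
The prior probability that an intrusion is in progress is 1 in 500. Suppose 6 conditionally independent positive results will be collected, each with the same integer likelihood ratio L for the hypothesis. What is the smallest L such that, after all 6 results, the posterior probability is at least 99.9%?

9

Prior odds = 0.002/0.998 = 1/499.
Target odds = 0.999/0.001 = 999.
Need L⁶ ≥ 999 ÷ (1/499) = 498501.
8⁶ = 262144 < 498501 ≤ 531441 = 9⁶, so L = 9.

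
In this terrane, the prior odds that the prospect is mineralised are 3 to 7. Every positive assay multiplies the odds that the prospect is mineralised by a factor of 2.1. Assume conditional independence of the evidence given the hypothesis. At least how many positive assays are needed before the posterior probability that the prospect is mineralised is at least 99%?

Prior odds = 3/7.
Likelihood ratio per positive assay = 2.1.
Target odds: 0.99 ÷ 0.01 = 99.
Require 2.1ⁿ ≥ 99 ÷ (3/7) = 231.
2.1⁷ ≈180.109 falls short of 231 but 2.1⁸ ≈378.229 reaches it, so n = 8.

8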